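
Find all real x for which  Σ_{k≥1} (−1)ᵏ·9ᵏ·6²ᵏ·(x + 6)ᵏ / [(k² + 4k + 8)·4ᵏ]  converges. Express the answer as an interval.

[-487/81, -485/81]

Apply the ratio test: |a_{k+1}| / |a_k| = [(k² + 4k + 8)/((k+1)² + 4(k+1) + 8)] · 9·36/4, which tends to 81 as k → ∞.
The series converges when 81 · |x + 6| < 1, giving R = 1/81.
Endpoint x = -485/81: absolute convergence follows by limit comparison with Σ 1/k².
Endpoint x = -487/81: the series is dominated by a constant times Σ 1/k², which converges (p = 2 > 1).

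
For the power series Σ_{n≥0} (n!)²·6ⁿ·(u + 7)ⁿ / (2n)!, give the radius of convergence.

R = 2/3

By the ratio test, |a_{n+1}/a_n| = (n+1)²/[(2n+1)·(2n+2)] · 6 → 3/2.
Convergence for |u + 7| · 3/2 < 1, i.e. |u + 7| < 2/3. So R = 2/3.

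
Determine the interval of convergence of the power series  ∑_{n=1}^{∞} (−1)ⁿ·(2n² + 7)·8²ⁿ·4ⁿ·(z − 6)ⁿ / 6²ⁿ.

(375/64, 393/64)

By the ratio test, |a_{n+1}/a_n| = [(2(n+1)² + 7)/(2n² + 7)] · 64·4/36 → 64/9.
Hence the series converges for |z − 6| < 1/(64/9) = 9/64, so the radius of convergence is 9/64.
Check z = 393/64: the terms have absolute value of order n², which does not tend to 0, so the series diverges by the divergence test.
When z = 375/64, the n-th term does not approach 0; divergence by the term test.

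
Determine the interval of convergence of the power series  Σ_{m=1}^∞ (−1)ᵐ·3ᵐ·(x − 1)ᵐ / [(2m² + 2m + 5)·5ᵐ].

Apply the ratio test: |a_{m+1}| / |a_m| = [(2m² + 2m + 5)/(2(m+1)² + 2(m+1) + 5)] · 3/5, which tends to 3/5 as m → ∞.
The series converges when 3/5 · |x − 1| < 1, giving R = 5/3.
Check x = 8/3: absolute convergence follows by limit comparison with Σ 1/m².
Check x = -2/3: the terms are on the order of 1/m², so the series converges absolutely by comparison with the p-series (p = 2 > 1).

[-2/3, 8/3]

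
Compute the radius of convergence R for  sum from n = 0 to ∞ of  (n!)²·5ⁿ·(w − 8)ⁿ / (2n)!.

Ratio test: |a_{n+1}/a_n| = (n+1)²/[(2n+1)·(2n+2)] · 5 → 5/4 as n → ∞.
Convergence for |w − 8| · 5/4 < 1, i.e. |w − 8| < 4/5. So R = 4/5.

R = 4/5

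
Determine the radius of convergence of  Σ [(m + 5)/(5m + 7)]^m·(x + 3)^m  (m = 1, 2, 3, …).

By the Cauchy root test, |a_m|^(1/m) = (m + 5)/(5m + 7) → 1/5.
Thus R = 1/(1/5) = 5.

R = 5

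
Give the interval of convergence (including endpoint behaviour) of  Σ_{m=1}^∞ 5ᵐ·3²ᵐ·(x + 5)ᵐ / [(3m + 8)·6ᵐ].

[-77/15, -73/15)

The ratio of consecutive coefficients is [(3m + 8)/(3(m+1) + 8)] · 5·9/6 → 15/2.
The series converges when 15/2 · |x + 5| < 1, giving R = 2/15.
At x = -73/15: the terms are asymptotic to a nonzero constant times 1/m, so the series diverges by limit comparison with Σ 1/m.
Endpoint x = -77/15: an alternating series whose terms decrease to 0 in absolute value, so it converges by the Leibniz criterion.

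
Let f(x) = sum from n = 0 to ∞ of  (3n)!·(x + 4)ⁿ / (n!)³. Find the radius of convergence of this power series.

R = 1/27

Ratio test: |a_{n+1}/a_n| = (3n+1)·(3n+2)·(3n+3)/(n+1)³ → 27 as n → ∞.
Hence the series converges for |x + 4| < 1/(27) = 1/27, so the radius of convergence is 1/27.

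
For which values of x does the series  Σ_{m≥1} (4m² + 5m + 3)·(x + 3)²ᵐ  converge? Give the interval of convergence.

Ratio test: |a_{m+1}/a_m| = (4(m+1)² + 5(m+1) + 3)/(4m² + 5m + 3) → 1 as m → ∞.
Since the exponent of (x + 3) increases by 2 each term, convergence requires |x + 3|² < 1, hence R = 1.
At x = -2: the terms have absolute value of order m², which does not tend to 0, so the series diverges by the divergence test.
When x = -4, the m-th term does not approach 0; divergence by the term test.

(-4, -2)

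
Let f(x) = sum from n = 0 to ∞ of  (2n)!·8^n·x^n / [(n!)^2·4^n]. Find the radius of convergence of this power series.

R = 1/8

Apply the ratio test: |a_{n+1}| / |a_n| = (2n+1)·(2n+2)/(n+1)² · 8/4, which tends to 8 as n → ∞.
Hence the series converges for |x| < 1/(8) = 1/8, so the radius of convergence is 1/8.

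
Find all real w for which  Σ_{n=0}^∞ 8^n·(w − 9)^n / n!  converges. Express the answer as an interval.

(−∞, ∞)

By the ratio test, |a_{n+1}/a_n| = 8 · 1/(n+1) → 0.
Since the limit is 0 < 1 for every w, the series converges on all of ℝ and R = ∞.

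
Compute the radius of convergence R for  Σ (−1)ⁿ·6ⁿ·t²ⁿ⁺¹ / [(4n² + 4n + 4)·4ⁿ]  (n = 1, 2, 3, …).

By the ratio test, |a_{n+1}/a_n| = [(4n² + 4n + 4)/(4(n+1)² + 4(n+1) + 4)] · 6/4 → 3/2.
Writing y = t², the series in y has radius 2/3, so |t| < √(2/3) and R = √6/3.

R = √6/3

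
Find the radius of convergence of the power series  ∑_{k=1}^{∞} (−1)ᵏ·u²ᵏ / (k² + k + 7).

Ratio test: |a_{k+1}/a_k| = (k² + k + 7)/((k+1)² + (k+1) + 7) → 1 as k → ∞.
Since the exponent of u increases by 2 each term, convergence requires |u|² < 1, hence R = 1.

R = 1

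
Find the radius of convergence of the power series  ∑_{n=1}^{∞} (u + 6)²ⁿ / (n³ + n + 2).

R = 1

By the ratio test, |a_{n+1}/a_n| = (n³ + n + 2)/((n+1)³ + (n+1) + 2) → 1.
Writing y = (u + 6)², the series in y has radius 1, so |u + 6| < √(1) = 1 and R = 1.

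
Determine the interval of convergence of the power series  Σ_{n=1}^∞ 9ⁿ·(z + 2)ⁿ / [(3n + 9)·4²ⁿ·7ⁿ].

[-130/9, 94/9)

Apply the ratio test: |a_{n+1}| / |a_n| = [(3n + 9)/(3(n+1) + 9)] · 9/(16·7), which tends to 9/112 as n → ∞.
Convergence for |z + 2| · 9/112 < 1, i.e. |z + 2| < 112/9. So R = 112/9.
Check z = 94/9: the terms behave like c/n; limit comparison with the harmonic series gives divergence.
At z = -130/9: an alternating series whose terms decrease to 0 in absolute value, so it converges by the Leibniz criterion.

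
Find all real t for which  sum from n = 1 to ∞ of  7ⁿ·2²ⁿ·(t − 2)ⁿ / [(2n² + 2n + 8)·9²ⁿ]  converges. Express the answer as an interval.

[-25/28, 137/28]

Apply the ratio test: |a_{n+1}| / |a_n| = [(2n² + 2n + 8)/(2(n+1)² + 2(n+1) + 8)] · 7·4/81, which tends to 28/81 as n → ∞.
The series converges when 28/81 · |t − 2| < 1, giving R = 81/28.
At t = 137/28: the series is dominated by a constant times Σ 1/n², which converges (p = 2 > 1).
Endpoint t = -25/28: the series is dominated by a constant times Σ 1/n², which converges (p = 2 > 1).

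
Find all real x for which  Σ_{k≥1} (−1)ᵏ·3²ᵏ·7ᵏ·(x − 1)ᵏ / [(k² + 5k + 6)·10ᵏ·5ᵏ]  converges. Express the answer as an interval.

By the ratio test, |a_{k+1}/a_k| = [(k² + 5k + 6)/((k+1)² + 5(k+1) + 6)] · 9·7/(10·5) → 63/50.
Convergence for |x − 1| · 63/50 < 1, i.e. |x − 1| < 50/63. So R = 50/63.
Check x = 113/63: the terms are on the order of 1/k², so the series converges absolutely by comparison with the p-series (p = 2 > 1).
When x = 13/63, absolute convergence follows by limit comparison with Σ 1/k².

[13/63, 113/63]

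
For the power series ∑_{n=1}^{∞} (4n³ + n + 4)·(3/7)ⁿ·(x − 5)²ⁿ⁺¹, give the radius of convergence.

Ratio test: |a_{n+1}/a_n| = [(4(n+1)³ + (n+1) + 4)/(4n³ + n + 4)] · 3/7 → 3/7 as n → ∞.
Writing y = (x − 5)², the series in y has radius 7/3, so |x − 5| < √(7/3) and R = √21/3.

R = √21/3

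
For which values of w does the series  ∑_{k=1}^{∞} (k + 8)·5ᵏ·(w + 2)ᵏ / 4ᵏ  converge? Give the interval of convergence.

The ratio of consecutive coefficients is [((k+1) + 8)/(k + 8)] · 5/4 → 5/4.
Hence the series converges for |w + 2| < 1/(5/4) = 4/5, so the radius of convergence is 4/5.
When w = -6/5, the terms have absolute value of order k, which does not tend to 0, so the series diverges by the divergence test.
Endpoint w = -14/5: the terms do not tend to 0, so the series diverges.

(-14/5, -6/5)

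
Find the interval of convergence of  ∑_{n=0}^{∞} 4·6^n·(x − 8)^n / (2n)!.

Apply the ratio test: |a_{n+1}| / |a_n| = 4/4 · 6 · 1/[(2n+1)·(2n+2)], which tends to 0 as n → ∞.
Since the limit is 0 < 1 for every x, the series converges on all of ℝ and R = ∞.

(−∞, ∞)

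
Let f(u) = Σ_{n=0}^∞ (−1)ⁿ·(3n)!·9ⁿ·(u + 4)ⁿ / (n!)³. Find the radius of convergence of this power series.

Ratio test: |a_{n+1}/a_n| = (3n+1)·(3n+2)·(3n+3)/(n+1)³ · 9 → 243 as n → ∞.
Hence the series converges for |u + 4| < 1/(243) = 1/243, so the radius of convergence is 1/243.

R = 1/243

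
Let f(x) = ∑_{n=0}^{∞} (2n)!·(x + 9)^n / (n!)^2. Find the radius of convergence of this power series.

R = 1/4

Ratio test: |a_{n+1}/a_n| = (2n+1)·(2n+2)/(n+1)² → 4 as n → ∞.
Convergence for |x + 9| · 4 < 1, i.e. |x + 9| < 1/4. So R = 1/4.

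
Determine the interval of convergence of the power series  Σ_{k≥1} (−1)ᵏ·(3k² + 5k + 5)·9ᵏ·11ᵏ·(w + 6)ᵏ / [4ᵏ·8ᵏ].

Apply the ratio test: |a_{k+1}| / |a_k| = [(3(k+1)² + 5(k+1) + 5)/(3k² + 5k + 5)] · 9·11/(4·8), which tends to 99/32 as k → ∞.
Convergence for |w + 6| · 99/32 < 1, i.e. |w + 6| < 32/99. So R = 32/99.
At w = -562/99: the terms have absolute value of order k², which does not tend to 0, so the series diverges by the divergence test.
At w = -626/99: the terms do not tend to 0, so the series diverges.

(-626/99, -562/99)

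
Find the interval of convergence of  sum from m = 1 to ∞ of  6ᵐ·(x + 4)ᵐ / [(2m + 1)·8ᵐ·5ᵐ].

[-32/3, 8/3)

Apply the ratio test: |a_{m+1}| / |a_m| = [(2m + 1)/(2(m+1) + 1)] · 6/(8·5), which tends to 3/20 as m → ∞.
The series converges when 3/20 · |x + 4| < 1, giving R = 20/3.
At x = 8/3: the terms are asymptotic to a nonzero constant times 1/m, so the series diverges by limit comparison with Σ 1/m.
When x = -32/3, an alternating series whose terms decrease to 0 in absolute value, so it converges by the Leibniz criterion.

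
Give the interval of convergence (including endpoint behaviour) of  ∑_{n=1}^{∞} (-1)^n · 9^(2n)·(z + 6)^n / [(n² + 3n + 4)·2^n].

By the ratio test, |a_{n+1}/a_n| = [(n² + 3n + 4)/((n+1)² + 3(n+1) + 4)] · 81/2 → 81/2.
Thus R = 1/(81/2) = 2/81.
Endpoint z = -484/81: the terms are on the order of 1/n², so the series converges absolutely by comparison with the p-series (p = 2 > 1).
Endpoint z = -488/81: the terms are on the order of 1/n², so the series converges absolutely by comparison with the p-series (p = 2 > 1).

[-488/81, -484/81]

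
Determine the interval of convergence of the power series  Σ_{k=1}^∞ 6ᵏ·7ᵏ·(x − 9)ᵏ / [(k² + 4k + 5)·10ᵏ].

Ratio test: |a_{k+1}/a_k| = [(k² + 4k + 5)/((k+1)² + 4(k+1) + 5)] · 6·7/10 → 21/5 as k → ∞.
The series converges when 21/5 · |x − 9| < 1, giving R = 5/21.
When x = 194/21, the series is dominated by a constant times Σ 1/k², which converges (p = 2 > 1).
At x = 184/21: the series is dominated by a constant times Σ 1/k², which converges (p = 2 > 1).

[184/21, 194/21]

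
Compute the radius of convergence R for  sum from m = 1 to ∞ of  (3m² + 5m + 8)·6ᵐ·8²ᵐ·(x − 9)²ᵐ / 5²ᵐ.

The ratio of consecutive coefficients is [(3(m+1)² + 5(m+1) + 8)/(3m² + 5m + 8)] · 6·64/25 → 384/25.
Successive powers of (x − 9) differ by 2, so the series converges when |x − 9|² · 384/25 < 1, i.e. |x − 9| < √(25/384). So R = 5√6/48.

R = 5√6/48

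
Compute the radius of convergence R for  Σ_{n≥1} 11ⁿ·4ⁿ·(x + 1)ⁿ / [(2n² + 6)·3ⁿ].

R = 3/44

Apply the ratio test: |a_{n+1}| / |a_n| = [(2n² + 6)/(2(n+1)² + 6)] · 11·4/3, which tends to 44/3 as n → ∞.
The series converges when 44/3 · |x + 1| < 1, giving R = 3/44.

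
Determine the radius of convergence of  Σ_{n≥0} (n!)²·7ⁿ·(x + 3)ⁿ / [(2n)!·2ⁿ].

Apply the ratio test: |a_{n+1}| / |a_n| = (n+1)²/[(2n+1)·(2n+2)] · 7/2, which tends to 7/8 as n → ∞.
Thus R = 1/(7/8) = 8/7.

R = 8/7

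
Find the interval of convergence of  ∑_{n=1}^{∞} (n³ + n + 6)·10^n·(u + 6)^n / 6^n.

By the ratio test, |a_{n+1}/a_n| = [((n+1)³ + (n+1) + 6)/(n³ + n + 6)] · 10/6 → 5/3.
The series converges when 5/3 · |u + 6| < 1, giving R = 3/5.
When u = -27/5, the terms do not tend to 0, so the series diverges.
When u = -33/5, the n-th term does not approach 0; divergence by the term test.

(-33/5, -27/5)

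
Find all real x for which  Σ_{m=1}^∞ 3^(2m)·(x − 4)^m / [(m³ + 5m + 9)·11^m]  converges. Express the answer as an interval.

Ratio test: |a_{m+1}/a_m| = [(m³ + 5m + 9)/((m+1)³ + 5(m+1) + 9)] · 9/11 → 9/11 as m → ∞.
Thus R = 1/(9/11) = 11/9.
Endpoint x = 47/9: absolute convergence follows by limit comparison with Σ 1/m³.
Check x = 25/9: the series is dominated by a constant times Σ 1/m³, which converges (p = 3 > 1).

[25/9, 47/9]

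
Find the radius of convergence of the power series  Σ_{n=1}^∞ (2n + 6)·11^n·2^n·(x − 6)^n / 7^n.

R = 7/22

The ratio of consecutive coefficients is [(2(n+1) + 6)/(2n + 6)] · 11·2/7 → 22/7.
The series converges when 22/7 · |x − 6| < 1, giving R = 7/22.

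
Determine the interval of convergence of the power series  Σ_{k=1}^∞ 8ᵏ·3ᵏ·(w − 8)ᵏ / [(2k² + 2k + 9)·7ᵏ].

The ratio of consecutive coefficients is [(2k² + 2k + 9)/(2(k+1)² + 2(k+1) + 9)] · 8·3/7 → 24/7.
Thus R = 1/(24/7) = 7/24.
At w = 199/24: absolute convergence follows by limit comparison with Σ 1/k².
Endpoint w = 185/24: absolute convergence follows by limit comparison with Σ 1/k².

[185/24, 199/24]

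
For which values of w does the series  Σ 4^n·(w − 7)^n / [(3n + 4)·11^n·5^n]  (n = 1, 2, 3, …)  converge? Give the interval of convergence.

[-27/4, 83/4)

By the ratio test, |a_{n+1}/a_n| = [(3n + 4)/(3(n+1) + 4)] · 4/(11·5) → 4/55.
Convergence for |w − 7| · 4/55 < 1, i.e. |w − 7| < 55/4. So R = 55/4.
Endpoint w = 83/4: comparison with the harmonic series Σ 1/n shows the series diverges.
Endpoint w = -27/4: an alternating series whose terms decrease to 0 in absolute value, so it converges by the Leibniz criterion.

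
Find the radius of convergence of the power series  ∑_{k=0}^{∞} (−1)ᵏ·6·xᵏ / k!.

The ratio of consecutive coefficients is 6/6 · 1/(k+1) → 0.
Since the limit is 0 < 1 for every x, the series converges on all of ℝ and R = ∞.

R = ∞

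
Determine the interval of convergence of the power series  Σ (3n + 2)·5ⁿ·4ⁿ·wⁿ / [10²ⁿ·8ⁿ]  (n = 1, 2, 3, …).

(-40, 40)

Apply the ratio test: |a_{n+1}| / |a_n| = [(3(n+1) + 2)/(3n + 2)] · 5·4/(100·8), which tends to 1/40 as n → ∞.
Thus R = 1/(1/40) = 40.
At w = 40: the n-th term does not approach 0; divergence by the term test.
When w = -40, the n-th term does not approach 0; divergence by the term test.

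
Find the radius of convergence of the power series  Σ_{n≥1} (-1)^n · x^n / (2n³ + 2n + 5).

Ratio test: |a_{n+1}/a_n| = (2n³ + 2n + 5)/(2(n+1)³ + 2(n+1) + 5) → 1 as n → ∞.
Hence R = 1.

R = 1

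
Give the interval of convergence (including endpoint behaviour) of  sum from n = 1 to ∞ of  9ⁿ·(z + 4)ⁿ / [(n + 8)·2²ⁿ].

The ratio of consecutive coefficients is [(n + 8)/((n+1) + 8)] · 9/4 → 9/4.
Hence the series converges for |z + 4| < 1/(9/4) = 4/9, so the radius of convergence is 4/9.
Endpoint z = -32/9: the terms are asymptotic to a nonzero constant times 1/n, so the series diverges by limit comparison with Σ 1/n.
At z = -40/9: convergence follows from the alternating series test (terms decrease monotonically to 0).

[-40/9, -32/9)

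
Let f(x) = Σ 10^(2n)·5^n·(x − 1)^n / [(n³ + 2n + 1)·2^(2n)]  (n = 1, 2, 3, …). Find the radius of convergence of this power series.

R = 1/125

Ratio test: |a_{n+1}/a_n| = [(n³ + 2n + 1)/((n+1)³ + 2(n+1) + 1)] · 100·5/4 → 125 as n → ∞.
Thus R = 1/(125) = 1/125.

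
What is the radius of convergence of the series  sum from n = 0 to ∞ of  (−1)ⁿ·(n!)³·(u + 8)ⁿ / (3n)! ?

R = 27

Ratio test: |a_{n+1}/a_n| = (n+1)³/[(3n+1)·(3n+2)·(3n+3)] → 1/27 as n → ∞.
Thus R = 1/(1/27) = 27.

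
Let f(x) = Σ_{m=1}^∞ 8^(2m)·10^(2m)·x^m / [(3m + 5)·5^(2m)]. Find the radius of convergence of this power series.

R = 1/256

The ratio of consecutive coefficients is [(3m + 5)/(3(m+1) + 5)] · 64·100/25 → 256.
Thus R = 1/(256) = 1/256.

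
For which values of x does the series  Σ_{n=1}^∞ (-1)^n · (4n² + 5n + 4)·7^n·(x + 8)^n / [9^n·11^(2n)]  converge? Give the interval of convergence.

The ratio of consecutive coefficients is [(4(n+1)² + 5(n+1) + 4)/(4n² + 5n + 4)] · 7/(9·121) → 7/1089.
The series converges when 7/1089 · |x + 8| < 1, giving R = 1089/7.
When x = 1033/7, the terms have absolute value of order n², which does not tend to 0, so the series diverges by the divergence test.
When x = -1145/7, the n-th term does not approach 0; divergence by the term test.

(-1145/7, 1033/7)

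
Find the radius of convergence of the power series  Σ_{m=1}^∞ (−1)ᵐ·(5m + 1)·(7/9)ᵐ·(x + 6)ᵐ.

By the ratio test, |a_{m+1}/a_m| = [(5(m+1) + 1)/(5m + 1)] · 7/9 → 7/9.
Thus R = 1/(7/9) = 9/7.

R = 9/7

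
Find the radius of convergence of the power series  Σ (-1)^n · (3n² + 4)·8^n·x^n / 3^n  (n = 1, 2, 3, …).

R = 3/8

By the ratio test, |a_{n+1}/a_n| = [(3(n+1)² + 4)/(3n² + 4)] · 8/3 → 8/3.
The series converges when 8/3 · |x| < 1, giving R = 3/8.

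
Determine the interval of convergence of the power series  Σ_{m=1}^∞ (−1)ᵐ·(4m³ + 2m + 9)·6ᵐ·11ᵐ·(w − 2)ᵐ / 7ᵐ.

The ratio of consecutive coefficients is [(4(m+1)³ + 2(m+1) + 9)/(4m³ + 2m + 9)] · 6·11/7 → 66/7.
Hence the series converges for |w − 2| < 1/(66/7) = 7/66, so the radius of convergence is 7/66.
When w = 139/66, the m-th term does not approach 0; divergence by the term test.
At w = 125/66: the terms have absolute value of order m³, which does not tend to 0, so the series diverges by the divergence test.

(125/66, 139/66)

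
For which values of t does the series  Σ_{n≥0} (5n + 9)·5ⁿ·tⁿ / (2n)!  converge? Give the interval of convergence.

(−∞, ∞)

The ratio of consecutive coefficients is (5(n+1) + 9)/(5n + 9) · 5 · 1/[(2n+1)·(2n+2)] → 0.
The ratio tends to 0 regardless of t, hence R = ∞.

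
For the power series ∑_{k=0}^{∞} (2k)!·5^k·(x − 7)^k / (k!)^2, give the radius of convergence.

R = 1/20

Apply the ratio test: |a_{k+1}| / |a_k| = (2k+1)·(2k+2)/(k+1)² · 5, which tends to 20 as k → ∞.
Convergence for |x − 7| · 20 < 1, i.e. |x − 7| < 1/20. So R = 1/20.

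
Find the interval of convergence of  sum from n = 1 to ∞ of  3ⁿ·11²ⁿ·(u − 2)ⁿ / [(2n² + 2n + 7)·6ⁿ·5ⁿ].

[232/121, 252/121]

Apply the ratio test: |a_{n+1}| / |a_n| = [(2n² + 2n + 7)/(2(n+1)² + 2(n+1) + 7)] · 3·121/(6·5), which tends to 121/10 as n → ∞.
Convergence for |u − 2| · 121/10 < 1, i.e. |u − 2| < 10/121. So R = 10/121.
When u = 252/121, absolute convergence follows by limit comparison with Σ 1/n².
Endpoint u = 232/121: the series is dominated by a constant times Σ 1/n², which converges (p = 2 > 1).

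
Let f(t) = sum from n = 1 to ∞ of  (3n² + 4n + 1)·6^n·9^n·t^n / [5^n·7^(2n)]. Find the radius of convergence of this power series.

R = 245/54

The ratio of consecutive coefficients is [(3(n+1)² + 4(n+1) + 1)/(3n² + 4n + 1)] · 6·9/(5·49) → 54/245.
Convergence for |t| · 54/245 < 1, i.e. |t| < 245/54. So R = 245/54.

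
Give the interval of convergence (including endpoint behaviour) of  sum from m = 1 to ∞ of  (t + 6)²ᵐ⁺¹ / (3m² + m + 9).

[-7, -5]

Ratio test: |a_{m+1}/a_m| = (3m² + m + 9)/(3(m+1)² + (m+1) + 9) → 1 as m → ∞.
Since the exponent of (t + 6) increases by 2 each term, convergence requires |t + 6|² < 1, hence R = 1.
When t = -5, absolute convergence follows by limit comparison with Σ 1/m².
At t = -7: absolute convergence follows by limit comparison with Σ 1/m².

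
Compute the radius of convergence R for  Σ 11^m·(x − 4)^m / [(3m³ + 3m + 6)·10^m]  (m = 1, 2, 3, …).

R = 10/11

Ratio test: |a_{m+1}/a_m| = [(3m³ + 3m + 6)/(3(m+1)³ + 3(m+1) + 6)] · 11/10 → 11/10 as m → ∞.
Hence the series converges for |x − 4| < 1/(11/10) = 10/11, so the radius of convergence is 10/11.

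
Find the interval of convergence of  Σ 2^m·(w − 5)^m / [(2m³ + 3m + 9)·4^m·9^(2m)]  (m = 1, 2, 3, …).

[-157, 167]

Ratio test: |a_{m+1}/a_m| = [(2m³ + 3m + 9)/(2(m+1)³ + 3(m+1) + 9)] · 2/(4·81) → 1/162 as m → ∞.
The series converges when 1/162 · |w − 5| < 1, giving R = 162.
Endpoint w = 167: the series is dominated by a constant times Σ 1/m³, which converges (p = 3 > 1).
Check w = -157: the terms are on the order of 1/m³, so the series converges absolutely by comparison with the p-series (p = 3 > 1).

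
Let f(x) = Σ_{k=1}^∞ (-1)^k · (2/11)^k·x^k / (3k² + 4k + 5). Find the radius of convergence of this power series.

R = 11/2

Ratio test: |a_{k+1}/a_k| = [(3k² + 4k + 5)/(3(k+1)² + 4(k+1) + 5)] · 2/11 → 2/11 as k → ∞.
Convergence for |x| · 2/11 < 1, i.e. |x| < 11/2. So R = 11/2.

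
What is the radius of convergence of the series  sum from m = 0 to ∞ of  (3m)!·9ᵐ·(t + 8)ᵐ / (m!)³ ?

R = 1/243

Ratio test: |a_{m+1}/a_m| = (3m+1)·(3m+2)·(3m+3)/(m+1)³ · 9 → 243 as m → ∞.
The series converges when 243 · |t + 8| < 1, giving R = 1/243.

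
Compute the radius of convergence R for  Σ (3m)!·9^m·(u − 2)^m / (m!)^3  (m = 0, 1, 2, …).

Apply the ratio test: |a_{m+1}| / |a_m| = (3m+1)·(3m+2)·(3m+3)/(m+1)³ · 9, which tends to 243 as m → ∞.
Convergence for |u − 2| · 243 < 1, i.e. |u − 2| < 1/243. So R = 1/243.

R = 1/243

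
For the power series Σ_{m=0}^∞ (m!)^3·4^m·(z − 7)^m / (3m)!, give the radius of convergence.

By the ratio test, |a_{m+1}/a_m| = (m+1)³/[(3m+1)·(3m+2)·(3m+3)] · 4 → 4/27.
Hence the series converges for |z − 7| < 1/(4/27) = 27/4, so the radius of convergence is 27/4.

R = 27/4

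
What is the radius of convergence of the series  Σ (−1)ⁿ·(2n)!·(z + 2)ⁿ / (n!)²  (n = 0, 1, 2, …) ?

R = 1/4

By the ratio test, |a_{n+1}/a_n| = (2n+1)·(2n+2)/(n+1)² → 4.
Thus R = 1/(4) = 1/4.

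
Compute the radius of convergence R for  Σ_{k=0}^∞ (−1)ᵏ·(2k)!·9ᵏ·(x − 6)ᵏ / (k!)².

R = 1/36

By the ratio test, |a_{k+1}/a_k| = (2k+1)·(2k+2)/(k+1)² · 9 → 36.
The series converges when 36 · |x − 6| < 1, giving R = 1/36.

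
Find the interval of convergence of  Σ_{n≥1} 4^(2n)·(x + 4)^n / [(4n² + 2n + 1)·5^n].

[-69/16, -59/16]

Ratio test: |a_{n+1}/a_n| = [(4n² + 2n + 1)/(4(n+1)² + 2(n+1) + 1)] · 16/5 → 16/5 as n → ∞.
Convergence for |x + 4| · 16/5 < 1, i.e. |x + 4| < 5/16. So R = 5/16.
When x = -59/16, the terms are on the order of 1/n², so the series converges absolutely by comparison with the p-series (p = 2 > 1).
At x = -69/16: the terms are on the order of 1/n², so the series converges absolutely by comparison with the p-series (p = 2 > 1).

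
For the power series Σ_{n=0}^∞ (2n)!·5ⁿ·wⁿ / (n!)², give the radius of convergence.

By the ratio test, |a_{n+1}/a_n| = (2n+1)·(2n+2)/(n+1)² · 5 → 20.
Thus R = 1/(20) = 1/20.

R = 1/20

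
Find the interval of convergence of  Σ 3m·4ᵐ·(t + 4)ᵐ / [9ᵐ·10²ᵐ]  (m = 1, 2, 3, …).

Apply the ratio test: |a_{m+1}| / |a_m| = [3(m+1)/3m] · 4/(9·100), which tends to 1/225 as m → ∞.
Convergence for |t + 4| · 1/225 < 1, i.e. |t + 4| < 225. So R = 225.
When t = 221, the terms do not tend to 0, so the series diverges.
When t = -229, the m-th term does not approach 0; divergence by the term test.

(-229, 221)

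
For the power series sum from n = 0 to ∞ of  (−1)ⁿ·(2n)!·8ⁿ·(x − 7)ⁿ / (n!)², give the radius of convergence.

Ratio test: |a_{n+1}/a_n| = (2n+1)·(2n+2)/(n+1)² · 8 → 32 as n → ∞.
Thus R = 1/(32) = 1/32.

R = 1/32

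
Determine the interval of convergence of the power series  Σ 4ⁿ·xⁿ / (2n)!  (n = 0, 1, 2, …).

(−∞, ∞)

Ratio test: |a_{n+1}/a_n| = 4 · 1/[(2n+1)·(2n+2)] → 0 as n → ∞.
The ratio tends to 0 regardless of x, hence R = ∞.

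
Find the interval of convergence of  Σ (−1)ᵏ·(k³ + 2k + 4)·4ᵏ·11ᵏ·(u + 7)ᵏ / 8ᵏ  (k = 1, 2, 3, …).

The ratio of consecutive coefficients is [((k+1)³ + 2(k+1) + 4)/(k³ + 2k + 4)] · 4·11/8 → 11/2.
Thus R = 1/(11/2) = 2/11.
Check u = -75/11: the terms have absolute value of order k³, which does not tend to 0, so the series diverges by the divergence test.
When u = -79/11, the k-th term does not approach 0; divergence by the term test.

(-79/11, -75/11)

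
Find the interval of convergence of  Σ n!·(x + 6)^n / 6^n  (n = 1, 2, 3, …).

{-6}

Ratio test: |a_{n+1}/a_n| = (n+1) · 1/6 → ∞ as n → ∞.
The terms grow without bound for any (x + 6) ≠ 0, so R = 0 (convergence only at x = -6).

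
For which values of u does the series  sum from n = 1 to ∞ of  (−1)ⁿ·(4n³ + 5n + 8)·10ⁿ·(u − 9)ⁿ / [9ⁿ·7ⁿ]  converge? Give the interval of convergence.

(27/10, 153/10)

By the ratio test, |a_{n+1}/a_n| = [(4(n+1)³ + 5(n+1) + 8)/(4n³ + 5n + 8)] · 10/(9·7) → 10/63.
Hence the series converges for |u − 9| < 1/(10/63) = 63/10, so the radius of convergence is 63/10.
When u = 153/10, the n-th term does not approach 0; divergence by the term test.
Endpoint u = 27/10: the terms do not tend to 0, so the series diverges.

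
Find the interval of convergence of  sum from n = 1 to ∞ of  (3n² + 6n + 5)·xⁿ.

The ratio of consecutive coefficients is (3(n+1)² + 6(n+1) + 5)/(3n² + 6n + 5) → 1.
Hence R = 1.
At x = 1: the n-th term does not approach 0; divergence by the term test.
At x = -1: the terms do not tend to 0, so the series diverges.

(-1, 1)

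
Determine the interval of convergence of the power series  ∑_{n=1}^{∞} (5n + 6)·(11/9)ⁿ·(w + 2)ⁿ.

The ratio of consecutive coefficients is [(5(n+1) + 6)/(5n + 6)] · 11/9 → 11/9.
The series converges when 11/9 · |w + 2| < 1, giving R = 9/11.
Endpoint w = -13/11: the terms have absolute value of order n, which does not tend to 0, so the series diverges by the divergence test.
At w = -31/11: the n-th term does not approach 0; divergence by the term test.

(-31/11, -13/11)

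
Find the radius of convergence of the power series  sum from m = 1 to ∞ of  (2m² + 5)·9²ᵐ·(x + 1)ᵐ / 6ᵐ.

Ratio test: |a_{m+1}/a_m| = [(2(m+1)² + 5)/(2m² + 5)] · 81/6 → 27/2 as m → ∞.
Thus R = 1/(27/2) = 2/27.

R = 2/27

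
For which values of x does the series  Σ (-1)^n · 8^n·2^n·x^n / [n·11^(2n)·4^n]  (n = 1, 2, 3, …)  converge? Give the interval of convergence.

Apply the ratio test: |a_{n+1}| / |a_n| = [n/(n+1)] · 8·2/(121·4), which tends to 4/121 as n → ∞.
Convergence for |x| · 4/121 < 1, i.e. |x| < 121/4. So R = 121/4.
Endpoint x = 121/4: an alternating series whose terms decrease to 0 in absolute value, so it converges by the Leibniz criterion.
At x = -121/4: comparison with the harmonic series Σ 1/n shows the series diverges.

(-121/4, 121/4]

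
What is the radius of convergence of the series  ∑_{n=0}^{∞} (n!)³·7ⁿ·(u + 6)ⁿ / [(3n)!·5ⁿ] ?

R = 135/7

Ratio test: |a_{n+1}/a_n| = (n+1)³/[(3n+1)·(3n+2)·(3n+3)] · 7/5 → 7/135 as n → ∞.
Convergence for |u + 6| · 7/135 < 1, i.e. |u + 6| < 135/7. So R = 135/7.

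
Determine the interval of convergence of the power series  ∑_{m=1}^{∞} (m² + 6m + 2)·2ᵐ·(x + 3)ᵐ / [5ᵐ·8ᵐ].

(-23, 17)

Ratio test: |a_{m+1}/a_m| = [((m+1)² + 6(m+1) + 2)/(m² + 6m + 2)] · 2/(5·8) → 1/20 as m → ∞.
Hence the series converges for |x + 3| < 1/(1/20) = 20, so the radius of convergence is 20.
Check x = 17: the m-th term does not approach 0; divergence by the term test.
When x = -23, the m-th term does not approach 0; divergence by the term test.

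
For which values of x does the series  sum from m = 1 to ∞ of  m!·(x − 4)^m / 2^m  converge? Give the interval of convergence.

{4}

The ratio of consecutive coefficients is (m+1) · 1/2 → ∞.
Since the ratio → ∞, the series diverges for every x ≠ 4, and R = 0.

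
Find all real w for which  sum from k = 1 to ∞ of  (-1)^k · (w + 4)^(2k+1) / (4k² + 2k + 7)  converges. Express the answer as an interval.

[-5, -3]

Apply the ratio test: |a_{k+1}| / |a_k| = (4k² + 2k + 7)/(4(k+1)² + 2(k+1) + 7), which tends to 1 as k → ∞.
Writing y = (w + 4)², the series in y has radius 1, so |w + 4| < √(1) = 1 and R = 1.
Endpoint w = -3: the series is dominated by a constant times Σ 1/k², which converges (p = 2 > 1).
Check w = -5: absolute convergence follows by limit comparison with Σ 1/k².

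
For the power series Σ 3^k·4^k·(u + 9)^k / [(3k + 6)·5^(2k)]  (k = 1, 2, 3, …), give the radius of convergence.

R = 25/12

The ratio of consecutive coefficients is [(3k + 6)/(3(k+1) + 6)] · 3·4/25 → 12/25.
Thus R = 1/(12/25) = 25/12.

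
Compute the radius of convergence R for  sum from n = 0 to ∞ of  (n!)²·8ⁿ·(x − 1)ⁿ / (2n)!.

The ratio of consecutive coefficients is (n+1)²/[(2n+1)·(2n+2)] · 8 → 2.
Thus R = 1/(2) = 1/2.

R = 1/2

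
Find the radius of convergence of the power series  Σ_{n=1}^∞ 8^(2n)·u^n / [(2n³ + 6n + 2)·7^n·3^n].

R = 21/64

Apply the ratio test: |a_{n+1}| / |a_n| = [(2n³ + 6n + 2)/(2(n+1)³ + 6(n+1) + 2)] · 64/(7·3), which tends to 64/21 as n → ∞.
The series converges when 64/21 · |u| < 1, giving R = 21/64.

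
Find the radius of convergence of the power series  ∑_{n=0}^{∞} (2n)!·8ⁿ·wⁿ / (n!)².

Ratio test: |a_{n+1}/a_n| = (2n+1)·(2n+2)/(n+1)² · 8 → 32 as n → ∞.
Thus R = 1/(32) = 1/32.

R = 1/32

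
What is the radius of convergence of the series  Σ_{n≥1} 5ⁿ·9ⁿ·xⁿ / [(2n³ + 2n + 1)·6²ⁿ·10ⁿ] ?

Apply the ratio test: |a_{n+1}| / |a_n| = [(2n³ + 2n + 1)/(2(n+1)³ + 2(n+1) + 1)] · 5·9/(36·10), which tends to 1/8 as n → ∞.
Convergence for |x| · 1/8 < 1, i.e. |x| < 8. So R = 8.

R = 8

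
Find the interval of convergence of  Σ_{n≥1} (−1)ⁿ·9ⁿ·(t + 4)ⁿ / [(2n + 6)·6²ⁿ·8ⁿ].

(-36, 28]

By the ratio test, |a_{n+1}/a_n| = [(2n + 6)/(2(n+1) + 6)] · 9/(36·8) → 1/32.
Thus R = 1/(1/32) = 32.
At t = 28: an alternating series whose terms decrease to 0 in absolute value, so it converges by the Leibniz criterion.
When t = -36, the terms are asymptotic to a nonzero constant times 1/n, so the series diverges by limit comparison with Σ 1/n.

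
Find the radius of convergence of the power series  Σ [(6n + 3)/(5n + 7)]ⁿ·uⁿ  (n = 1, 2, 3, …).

Root test: |a_n|^(1/n) = (6n + 3)/(5n + 7) → 6/5.
Thus R = 1/(6/5) = 5/6.

R = 5/6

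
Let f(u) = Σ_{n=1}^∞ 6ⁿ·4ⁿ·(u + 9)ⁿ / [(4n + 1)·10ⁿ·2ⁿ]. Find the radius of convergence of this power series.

R = 5/6

Ratio test: |a_{n+1}/a_n| = [(4n + 1)/(4(n+1) + 1)] · 6·4/(10·2) → 6/5 as n → ∞.
Hence the series converges for |u + 9| < 1/(6/5) = 5/6, so the radius of convergence is 5/6.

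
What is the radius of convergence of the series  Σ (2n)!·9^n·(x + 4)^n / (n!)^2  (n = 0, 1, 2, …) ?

R = 1/36

Apply the ratio test: |a_{n+1}| / |a_n| = (2n+1)·(2n+2)/(n+1)² · 9, which tends to 36 as n → ∞.
Convergence for |x + 4| · 36 < 1, i.e. |x + 4| < 1/36. So R = 1/36.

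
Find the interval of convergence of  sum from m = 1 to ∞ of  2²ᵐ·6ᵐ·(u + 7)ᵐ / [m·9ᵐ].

By the ratio test, |a_{m+1}/a_m| = [m/(m+1)] · 4·6/9 → 8/3.
Hence the series converges for |u + 7| < 1/(8/3) = 3/8, so the radius of convergence is 3/8.
When u = -53/8, the terms are asymptotic to a nonzero constant times 1/m, so the series diverges by limit comparison with Σ 1/m.
When u = -59/8, convergence follows from the alternating series test (terms decrease monotonically to 0).

[-59/8, -53/8)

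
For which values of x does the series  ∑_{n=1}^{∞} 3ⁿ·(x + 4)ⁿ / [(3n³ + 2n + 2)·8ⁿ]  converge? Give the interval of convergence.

Apply the ratio test: |a_{n+1}| / |a_n| = [(3n³ + 2n + 2)/(3(n+1)³ + 2(n+1) + 2)] · 3/8, which tends to 3/8 as n → ∞.
Thus R = 1/(3/8) = 8/3.
When x = -4/3, absolute convergence follows by limit comparison with Σ 1/n³.
Endpoint x = -20/3: absolute convergence follows by limit comparison with Σ 1/n³.

[-20/3, -4/3]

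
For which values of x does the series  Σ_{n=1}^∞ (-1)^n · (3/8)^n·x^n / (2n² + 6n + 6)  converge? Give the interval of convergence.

The ratio of consecutive coefficients is [(2n² + 6n + 6)/(2(n+1)² + 6(n+1) + 6)] · 3/8 → 3/8.
Convergence for |x| · 3/8 < 1, i.e. |x| < 8/3. So R = 8/3.
Endpoint x = 8/3: the series is dominated by a constant times Σ 1/n², which converges (p = 2 > 1).
When x = -8/3, the series is dominated by a constant times Σ 1/n², which converges (p = 2 > 1).

[-8/3, 8/3]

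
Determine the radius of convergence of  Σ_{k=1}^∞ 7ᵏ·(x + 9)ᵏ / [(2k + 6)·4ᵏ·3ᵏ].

R = 12/7

Apply the ratio test: |a_{k+1}| / |a_k| = [(2k + 6)/(2(k+1) + 6)] · 7/(4·3), which tends to 7/12 as k → ∞.
Thus R = 1/(7/12) = 12/7.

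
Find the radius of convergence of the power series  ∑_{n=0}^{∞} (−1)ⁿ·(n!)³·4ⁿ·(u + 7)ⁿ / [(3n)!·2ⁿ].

The ratio of consecutive coefficients is (n+1)³/[(3n+1)·(3n+2)·(3n+3)] · 4/2 → 2/27.
Convergence for |u + 7| · 2/27 < 1, i.e. |u + 7| < 27/2. So R = 27/2.

R = 27/2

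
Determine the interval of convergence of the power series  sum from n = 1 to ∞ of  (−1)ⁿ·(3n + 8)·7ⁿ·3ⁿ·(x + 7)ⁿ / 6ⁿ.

By the ratio test, |a_{n+1}/a_n| = [(3(n+1) + 8)/(3n + 8)] · 7·3/6 → 7/2.
Thus R = 1/(7/2) = 2/7.
At x = -47/7: the terms do not tend to 0, so the series diverges.
At x = -51/7: the n-th term does not approach 0; divergence by the term test.

(-51/7, -47/7)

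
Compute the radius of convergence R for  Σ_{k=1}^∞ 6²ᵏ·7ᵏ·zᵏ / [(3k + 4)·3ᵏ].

R = 1/84

By the ratio test, |a_{k+1}/a_k| = [(3k + 4)/(3(k+1) + 4)] · 36·7/3 → 84.
The series converges when 84 · |z| < 1, giving R = 1/84.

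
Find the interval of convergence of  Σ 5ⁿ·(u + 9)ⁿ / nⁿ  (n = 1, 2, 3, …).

(−∞, ∞)

Applying the root test, |a_n|^(1/n) = 5/n → 0.
Since the n-th root of |a_n| tends to 0, the series converges for all real u; R = ∞.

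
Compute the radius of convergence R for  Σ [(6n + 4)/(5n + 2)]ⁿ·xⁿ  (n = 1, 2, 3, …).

R = 5/6

Applying the root test, |a_n|^(1/n) = (6n + 4)/(5n + 2) → 6/5.
The series converges when 6/5 · |x| < 1, giving R = 5/6.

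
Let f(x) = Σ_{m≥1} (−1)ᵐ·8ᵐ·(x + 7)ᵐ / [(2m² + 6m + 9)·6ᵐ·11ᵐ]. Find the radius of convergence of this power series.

By the ratio test, |a_{m+1}/a_m| = [(2m² + 6m + 9)/(2(m+1)² + 6(m+1) + 9)] · 8/(6·11) → 4/33.
Convergence for |x + 7| · 4/33 < 1, i.e. |x + 7| < 33/4. So R = 33/4.

R = 33/4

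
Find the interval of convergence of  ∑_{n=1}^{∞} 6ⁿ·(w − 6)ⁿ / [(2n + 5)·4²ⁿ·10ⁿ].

Ratio test: |a_{n+1}/a_n| = [(2n + 5)/(2(n+1) + 5)] · 6/(16·10) → 3/80 as n → ∞.
The series converges when 3/80 · |w − 6| < 1, giving R = 80/3.
Check w = 98/3: the terms are asymptotic to a nonzero constant times 1/n, so the series diverges by limit comparison with Σ 1/n.
When w = -62/3, convergence follows from the alternating series test (terms decrease monotonically to 0).

[-62/3, 98/3)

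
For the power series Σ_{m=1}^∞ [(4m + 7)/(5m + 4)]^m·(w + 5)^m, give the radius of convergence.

By the Cauchy root test, |a_m|^(1/m) = (4m + 7)/(5m + 4) → 4/5.
Convergence for |w + 5| · 4/5 < 1, i.e. |w + 5| < 5/4. So R = 5/4.

R = 5/4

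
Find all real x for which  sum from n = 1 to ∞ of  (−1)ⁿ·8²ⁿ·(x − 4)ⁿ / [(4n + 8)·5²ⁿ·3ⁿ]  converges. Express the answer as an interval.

(181/64, 331/64]

The ratio of consecutive coefficients is [(4n + 8)/(4(n+1) + 8)] · 64/(25·3) → 64/75.
Hence the series converges for |x − 4| < 1/(64/75) = 75/64, so the radius of convergence is 75/64.
Endpoint x = 331/64: the terms alternate in sign and decrease monotonically to 0 in absolute value (size ~ c/n), so the alternating series test gives convergence.
When x = 181/64, comparison with the harmonic series Σ 1/n shows the series diverges.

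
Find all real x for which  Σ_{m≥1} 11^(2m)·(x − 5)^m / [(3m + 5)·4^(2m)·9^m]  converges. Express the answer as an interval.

[461/121, 749/121)

Ratio test: |a_{m+1}/a_m| = [(3m + 5)/(3(m+1) + 5)] · 121/(16·9) → 121/144 as m → ∞.
Thus R = 1/(121/144) = 144/121.
Check x = 749/121: comparison with the harmonic series Σ 1/m shows the series diverges.
Endpoint x = 461/121: the terms alternate in sign and decrease monotonically to 0 in absolute value (size ~ c/m), so the alternating series test gives convergence.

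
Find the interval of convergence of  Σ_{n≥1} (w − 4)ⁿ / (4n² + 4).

The ratio of consecutive coefficients is (4n² + 4)/(4(n+1)² + 4) → 1.
Convergence for |w − 4| < 1, so R = 1.
When w = 5, absolute convergence follows by limit comparison with Σ 1/n².
When w = 3, the series is dominated by a constant times Σ 1/n², which converges (p = 2 > 1).

[3, 5]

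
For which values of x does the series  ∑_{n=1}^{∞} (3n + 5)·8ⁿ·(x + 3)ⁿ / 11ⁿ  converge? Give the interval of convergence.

(-35/8, -13/8)

By the ratio test, |a_{n+1}/a_n| = [(3(n+1) + 5)/(3n + 5)] · 8/11 → 8/11.
Convergence for |x + 3| · 8/11 < 1, i.e. |x + 3| < 11/8. So R = 11/8.
At x = -13/8: the n-th term does not approach 0; divergence by the term test.
Check x = -35/8: the n-th term does not approach 0; divergence by the term test.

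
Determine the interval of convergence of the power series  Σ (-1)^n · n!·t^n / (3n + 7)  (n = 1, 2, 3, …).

{0}

Apply the ratio test: |a_{n+1}| / |a_n| = (n+1) · (3n + 7)/(3(n+1) + 7), which tends to ∞ as n → ∞.
The terms grow without bound for any t ≠ 0, so R = 0 (convergence only at t = 0).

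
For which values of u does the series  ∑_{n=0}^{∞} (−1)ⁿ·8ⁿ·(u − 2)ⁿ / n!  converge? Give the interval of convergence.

(−∞, ∞)

The ratio of consecutive coefficients is 8 · 1/(n+1) → 0.
The ratio tends to 0 regardless of u, hence R = ∞.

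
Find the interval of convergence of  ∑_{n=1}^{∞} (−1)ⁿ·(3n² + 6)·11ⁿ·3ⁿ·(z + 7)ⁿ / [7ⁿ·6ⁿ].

Apply the ratio test: |a_{n+1}| / |a_n| = [(3(n+1)² + 6)/(3n² + 6)] · 11·3/(7·6), which tends to 11/14 as n → ∞.
Hence the series converges for |z + 7| < 1/(11/14) = 14/11, so the radius of convergence is 14/11.
Check z = -63/11: the n-th term does not approach 0; divergence by the term test.
Endpoint z = -91/11: the n-th term does not approach 0; divergence by the term test.

(-91/11, -63/11)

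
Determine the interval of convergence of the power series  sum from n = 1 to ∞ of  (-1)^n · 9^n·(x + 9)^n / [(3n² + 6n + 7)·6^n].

[-29/3, -25/3]

Apply the ratio test: |a_{n+1}| / |a_n| = [(3n² + 6n + 7)/(3(n+1)² + 6(n+1) + 7)] · 9/6, which tends to 3/2 as n → ∞.
Thus R = 1/(3/2) = 2/3.
Endpoint x = -25/3: absolute convergence follows by limit comparison with Σ 1/n².
Endpoint x = -29/3: absolute convergence follows by limit comparison with Σ 1/n².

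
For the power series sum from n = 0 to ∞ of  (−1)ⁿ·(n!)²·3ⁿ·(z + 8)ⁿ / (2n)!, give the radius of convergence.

The ratio of consecutive coefficients is (n+1)²/[(2n+1)·(2n+2)] · 3 → 3/4.
Hence the series converges for |z + 8| < 1/(3/4) = 4/3, so the radius of convergence is 4/3.

R = 4/3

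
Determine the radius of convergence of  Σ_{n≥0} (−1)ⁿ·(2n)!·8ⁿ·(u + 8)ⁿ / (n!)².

By the ratio test, |a_{n+1}/a_n| = (2n+1)·(2n+2)/(n+1)² · 8 → 32.
Thus R = 1/(32) = 1/32.

R = 1/32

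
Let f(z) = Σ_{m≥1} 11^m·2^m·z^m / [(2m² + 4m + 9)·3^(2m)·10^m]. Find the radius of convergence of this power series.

R = 45/11

Ratio test: |a_{m+1}/a_m| = [(2m² + 4m + 9)/(2(m+1)² + 4(m+1) + 9)] · 11·2/(9·10) → 11/45 as m → ∞.
Convergence for |z| · 11/45 < 1, i.e. |z| < 45/11. So R = 45/11.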